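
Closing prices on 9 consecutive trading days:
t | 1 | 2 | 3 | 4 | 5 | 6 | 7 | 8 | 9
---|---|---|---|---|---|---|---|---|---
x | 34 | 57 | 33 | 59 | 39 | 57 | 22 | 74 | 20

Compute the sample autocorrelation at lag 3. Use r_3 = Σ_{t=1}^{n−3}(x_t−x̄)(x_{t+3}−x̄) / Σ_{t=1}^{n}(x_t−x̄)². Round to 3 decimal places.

-0.414

Mean x̄ = (34 + 57 + 33 + 59 + 39 + 57 + 22 + 74 + 20)/9 = 43.8889
Σ(x_t−x̄)(x_{t+3}−x̄) = (-149.4321) + (-64.0988) + (-142.7654) + (-330.7654) + (-147.2099) + (-313.2099) = -1147.4815
Denominator Σ(x_t−x̄)² = 2768.8889
r_3 = -1147.4815 / 2768.8889 = -0.414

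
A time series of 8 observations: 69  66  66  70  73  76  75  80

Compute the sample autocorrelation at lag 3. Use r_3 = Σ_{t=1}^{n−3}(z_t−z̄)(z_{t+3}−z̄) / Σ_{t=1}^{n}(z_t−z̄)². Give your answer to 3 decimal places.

-0.127

Mean z̄ = (69 + 66 + 66 + 70 + 73 + 76 + 75 + 80)/8 = 71.8750
Numerator Σ_{t=1}^{5}(z_t−z̄)(z_{t+3}−z̄) = -22.1719
Denominator Σ(z_t−z̄)² = 174.8750
r_3 = -22.1719 / 174.8750 = -0.127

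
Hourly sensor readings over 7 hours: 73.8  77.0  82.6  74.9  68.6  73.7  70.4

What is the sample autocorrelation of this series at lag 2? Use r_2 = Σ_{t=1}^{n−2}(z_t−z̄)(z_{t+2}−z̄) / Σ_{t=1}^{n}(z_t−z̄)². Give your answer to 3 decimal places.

-0.228

Mean z̄ = (73.8 + 77.0 + 82.6 + 74.9 + 68.6 + 73.7 + 70.4)/7 = 74.4286
Deviations from mean: -0.6286, 2.5714, 8.1714, 0.4714, -5.8286, -0.7286, -4.0286
Σ(z_t−z̄)(z_{t+2}−z̄) = (-5.1363) + (1.2122) + (-47.6278) + (-0.3435) + (23.4808) = -28.4145
Denominator Σ(z_t−z̄)² = 124.7343
r_2 = -28.4145 / 124.7343 = -0.228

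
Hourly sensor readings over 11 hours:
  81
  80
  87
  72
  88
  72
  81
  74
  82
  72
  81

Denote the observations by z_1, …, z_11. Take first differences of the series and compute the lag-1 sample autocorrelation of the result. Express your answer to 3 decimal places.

-0.896

First differences Δz: -1, 7, -15, 16, -16, 9, -7, 8, -10, 9
Mean of differences = 0.0000
Numerator Σ(Δz_t−Δz̄)(Δz_{t+1}−Δz̄) = -1041.0000
Denominator Σ(Δz_t−Δz̄)² = 1162.0000
r_1(Δz) = -1041.0000 / 1162.0000 = -0.896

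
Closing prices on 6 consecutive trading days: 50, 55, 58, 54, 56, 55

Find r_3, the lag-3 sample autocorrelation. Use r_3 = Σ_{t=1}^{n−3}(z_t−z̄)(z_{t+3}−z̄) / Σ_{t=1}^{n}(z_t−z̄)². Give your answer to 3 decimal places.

Mean z̄ = (50 + 55 + 58 + 54 + 56 + 55)/6 = 54.6667
Σ(z_t−z̄)(z_{t+3}−z̄) = (3.1111) + (0.4444) + (1.1111) = 4.6667
Denominator Σ(z_t−z̄)² = 35.3333
r_3 = 4.6667 / 35.3333 = 0.132

0.132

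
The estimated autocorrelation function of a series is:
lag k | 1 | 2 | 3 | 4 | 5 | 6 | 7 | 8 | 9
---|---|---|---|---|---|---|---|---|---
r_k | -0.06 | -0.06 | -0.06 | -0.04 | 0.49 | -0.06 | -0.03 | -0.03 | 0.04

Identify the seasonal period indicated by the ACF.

The largest autocorrelation is r_5 = 0.49; the remaining lags stay at or below 0.04.
The dominant spike at lag 5 indicates a seasonal period of 5.

5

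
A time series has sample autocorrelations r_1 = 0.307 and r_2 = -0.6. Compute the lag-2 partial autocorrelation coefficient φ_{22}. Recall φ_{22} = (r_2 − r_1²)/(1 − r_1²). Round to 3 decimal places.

φ_{22} = (r_2 − r_1²) / (1 − r_1²)
r_1² = (0.307)² = 0.094249
Numerator = -0.6 − 0.0942 = -0.6942; denominator = 1 − 0.0942 = 0.9058
φ_{22} = -0.6942 / 0.9058 = -0.766

-0.766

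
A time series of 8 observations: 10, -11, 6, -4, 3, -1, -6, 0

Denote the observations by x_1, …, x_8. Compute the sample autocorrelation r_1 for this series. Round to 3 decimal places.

-0.673

Mean x̄ = (10 − 11 + 6 − 4 + 3 − 1 − 6 + 0)/8 = -0.3750
Deviations from mean: 10.3750, -10.6250, 6.3750, -3.6250, 3.3750, -0.6250, -5.6250, 0.3750
Numerator Σ_{t=1}^{7}(x_t−x̄)(x_{t+1}−x̄) = -214.0156
Denominator Σ(x_t−x̄)² = 317.8750
r_1 = -214.0156 / 317.8750 = -0.673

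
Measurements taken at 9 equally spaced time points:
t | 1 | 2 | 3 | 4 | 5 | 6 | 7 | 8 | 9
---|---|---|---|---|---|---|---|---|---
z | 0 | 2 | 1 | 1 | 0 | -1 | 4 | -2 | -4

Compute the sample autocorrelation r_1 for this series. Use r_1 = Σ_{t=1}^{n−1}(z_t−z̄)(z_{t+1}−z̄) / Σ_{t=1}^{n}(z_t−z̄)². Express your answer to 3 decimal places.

Mean z̄ = (0 + 2 + 1 + 1 + 0 − 1 + 4 − 2 − 4)/9 = 0.1111
Numerator Σ_{t=1}^{8}(z_t−z̄)(z_{t+1}−z̄) = -1.5679
Denominator Σ(z_t−z̄)² = 42.8889
r_1 = -1.5679 / 42.8889 = -0.037

-0.037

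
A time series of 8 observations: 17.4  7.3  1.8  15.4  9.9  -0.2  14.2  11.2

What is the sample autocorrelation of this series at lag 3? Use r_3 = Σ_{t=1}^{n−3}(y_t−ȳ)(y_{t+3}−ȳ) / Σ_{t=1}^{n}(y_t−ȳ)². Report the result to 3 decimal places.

Mean ȳ = (17.4 + 7.3 + 1.8 + 15.4 + 9.9 − 0.2 + 14.2 + 11.2)/8 = 9.6250
Deviations from mean: 7.7750, -2.3250, -7.8250, 5.7750, 0.2750, -9.8250, 4.5750, 1.5750
Numerator Σ_{t=1}^{5}(y_t−ȳ)(y_{t+3}−ȳ) = 147.9956
Denominator Σ(y_t−ȳ)² = 280.4550
r_3 = 147.9956 / 280.4550 = 0.528

0.528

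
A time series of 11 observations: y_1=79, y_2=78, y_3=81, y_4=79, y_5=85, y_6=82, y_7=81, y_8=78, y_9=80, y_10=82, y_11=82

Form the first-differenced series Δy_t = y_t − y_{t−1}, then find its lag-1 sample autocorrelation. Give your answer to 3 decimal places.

First differences Δy: -1, 3, -2, 6, -3, -1, -3, 2, 2, 0
Mean of differences = 0.3000
Numerator Σ(Δy_t−Δȳ)(Δy_{t+1}−Δȳ) = -36.2900
Denominator Σ(Δy_t−Δȳ)² = 76.1000
r_1(Δy) = -36.2900 / 76.1000 = -0.477

-0.477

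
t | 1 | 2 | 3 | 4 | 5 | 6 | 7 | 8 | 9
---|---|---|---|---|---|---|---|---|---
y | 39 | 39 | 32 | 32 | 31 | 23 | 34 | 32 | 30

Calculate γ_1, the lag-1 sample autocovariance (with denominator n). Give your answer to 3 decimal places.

Mean ȳ = (39 + 39 + 32 + 32 + 31 + 23 + 34 + 32 + 30)/9 = 32.4444
Σ_{t=1}^{8}(y_t−ȳ)(y_{t+1}−ȳ) = 40.2469
γ_1 = 40.2469 / 9 = 4.472

4.472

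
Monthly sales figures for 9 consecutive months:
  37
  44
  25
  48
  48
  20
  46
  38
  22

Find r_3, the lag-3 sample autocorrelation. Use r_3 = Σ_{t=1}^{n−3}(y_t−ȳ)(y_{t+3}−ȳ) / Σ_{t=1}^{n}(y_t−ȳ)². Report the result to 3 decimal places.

Mean ȳ = (37 + 44 + 25 + 48 + 48 + 20 + 46 + 38 + 22)/9 = 36.4444
Numerator Σ_{t=1}^{6}(y_t−ȳ)(y_{t+3}−ȳ) = 647.8519
Denominator Σ(y_t−ȳ)² = 1028.2222
r_3 = 647.8519 / 1028.2222 = 0.630

0.630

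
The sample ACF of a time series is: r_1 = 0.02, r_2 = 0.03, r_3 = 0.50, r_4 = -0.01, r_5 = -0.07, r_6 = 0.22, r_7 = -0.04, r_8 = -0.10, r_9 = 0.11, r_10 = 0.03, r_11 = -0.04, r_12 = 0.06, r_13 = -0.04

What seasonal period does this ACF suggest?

3

The largest autocorrelation is r_3 = 0.50, with a weaker echo at lag 6 (0.22); the remaining lags stay at or below 0.11.
The dominant spike at lag 3 indicates a seasonal period of 3.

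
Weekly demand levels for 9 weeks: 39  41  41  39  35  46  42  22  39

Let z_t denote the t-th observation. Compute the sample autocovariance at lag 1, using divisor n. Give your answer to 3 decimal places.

-6.672

Mean z̄ = (39 + 41 + 41 + 39 + 35 + 46 + 42 + 22 + 39)/9 = 38.2222
Σ_{t=1}^{8}(z_t−z̄)(z_{t+1}−z̄) = -60.0494
γ_1 = -60.0494 / 9 = -6.672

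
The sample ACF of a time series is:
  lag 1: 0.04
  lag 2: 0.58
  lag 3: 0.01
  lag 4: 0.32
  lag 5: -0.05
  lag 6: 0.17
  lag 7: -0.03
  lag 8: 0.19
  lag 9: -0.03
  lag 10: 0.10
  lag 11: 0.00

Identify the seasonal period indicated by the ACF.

2

The largest autocorrelation is r_2 = 0.58, with weaker echoes at lags 4 (0.32), 6 (0.17) and 8 (0.19); the remaining lags stay at or below 0.10.
The dominant spike at lag 2 indicates a seasonal period of 2.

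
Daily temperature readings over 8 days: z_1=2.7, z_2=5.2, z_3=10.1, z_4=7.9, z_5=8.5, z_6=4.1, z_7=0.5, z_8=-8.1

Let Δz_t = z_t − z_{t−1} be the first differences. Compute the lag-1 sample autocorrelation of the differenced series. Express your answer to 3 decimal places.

0.277

First differences Δz: 2.5, 4.9, -2.2, 0.6, -4.4, -3.6, -8.6
Mean of differences = -1.5429
Numerator Σ(Δz_t−Δz̄)(Δz_{t+1}−Δz̄) = 34.6782
Denominator Σ(Δz_t−Δz̄)² = 125.0771
r_1(Δz) = 34.6782 / 125.0771 = 0.277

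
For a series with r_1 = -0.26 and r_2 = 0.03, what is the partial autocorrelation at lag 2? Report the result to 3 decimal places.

φ_{22} = (r_2 − r_1²) / (1 − r_1²)
r_1² = (-0.26)² = 0.0676
Numerator = 0.03 − 0.0676 = -0.0376; denominator = 1 − 0.0676 = 0.9324
φ_{22} = -0.0376 / 0.9324 = -0.040

-0.040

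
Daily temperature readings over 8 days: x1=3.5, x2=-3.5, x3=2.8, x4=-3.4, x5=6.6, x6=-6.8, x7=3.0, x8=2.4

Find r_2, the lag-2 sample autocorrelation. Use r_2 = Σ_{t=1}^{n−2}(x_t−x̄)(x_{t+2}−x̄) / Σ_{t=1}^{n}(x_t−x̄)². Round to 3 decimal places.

0.457

Mean x̄ = (3.5 − 3.5 + 2.8 − 3.4 + 6.6 − 6.8 + 3.0 + 2.4)/8 = 0.5750
Deviations from mean: 2.9250, -4.0750, 2.2250, -3.9750, 6.0250, -7.3750, 2.4250, 1.8250
Numerator Σ_{t=1}^{6}(x_t−x̄)(x_{t+2}−x̄) = 66.5788
Denominator Σ(x_t−x̄)² = 145.8150
r_2 = 66.5788 / 145.8150 = 0.457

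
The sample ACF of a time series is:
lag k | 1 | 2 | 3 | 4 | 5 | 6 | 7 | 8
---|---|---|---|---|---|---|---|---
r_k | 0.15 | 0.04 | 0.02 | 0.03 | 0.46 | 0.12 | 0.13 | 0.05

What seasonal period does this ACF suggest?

The largest autocorrelation is r_5 = 0.46; the remaining lags stay at or below 0.15.
The dominant spike at lag 5 indicates a seasonal period of 5.

5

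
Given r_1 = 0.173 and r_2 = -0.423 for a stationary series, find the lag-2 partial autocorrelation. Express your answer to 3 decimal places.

φ_{22} = (r_2 − r_1²) / (1 − r_1²)
r_1² = (0.173)² = 0.029929
Numerator = -0.423 − 0.0299 = -0.4529; denominator = 1 − 0.0299 = 0.9701
φ_{22} = -0.4529 / 0.9701 = -0.467

-0.467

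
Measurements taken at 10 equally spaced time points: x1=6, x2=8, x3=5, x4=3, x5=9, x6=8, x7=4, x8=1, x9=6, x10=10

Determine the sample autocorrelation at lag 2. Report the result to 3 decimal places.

-0.708

Mean x̄ = (6 + 8 + 5 + 3 + 9 + 8 + 4 + 1 + 6 + 10)/10 = 6.0000
Numerator Σ_{t=1}^{8}(x_t−x̄)(x_{t+2}−x̄) = -51.0000
Denominator Σ(x_t−x̄)² = 72.0000
r_2 = -51.0000 / 72.0000 = -0.708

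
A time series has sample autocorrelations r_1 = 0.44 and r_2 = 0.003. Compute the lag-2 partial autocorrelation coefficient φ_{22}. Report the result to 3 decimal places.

-0.236

φ_{22} = (r_2 − r_1²) / (1 − r_1²)
r_1² = (0.44)² = 0.1936
Numerator = 0.003 − 0.1936 = -0.1906; denominator = 1 − 0.1936 = 0.8064
φ_{22} = -0.1906 / 0.8064 = -0.236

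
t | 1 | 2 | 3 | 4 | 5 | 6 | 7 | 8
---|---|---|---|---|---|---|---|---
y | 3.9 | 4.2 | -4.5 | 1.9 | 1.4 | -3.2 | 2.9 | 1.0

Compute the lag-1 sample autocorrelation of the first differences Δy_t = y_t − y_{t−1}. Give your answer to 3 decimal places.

First differences Δy: 0.3, -8.7, 6.4, -0.5, -4.6, 6.1, -1.9
Mean of differences = -0.4143
Numerator Σ(Δy_t−Δȳ)(Δy_{t+1}−Δȳ) = -99.5502
Denominator Σ(Δy_t−Δȳ)² = 177.7686
r_1(Δy) = -99.5502 / 177.7686 = -0.560

-0.560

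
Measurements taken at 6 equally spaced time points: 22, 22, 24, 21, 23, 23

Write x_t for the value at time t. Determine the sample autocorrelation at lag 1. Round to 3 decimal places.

-0.591

Mean x̄ = (22 + 22 + 24 + 21 + 23 + 23)/6 = 22.5000
Deviations from mean: -0.5000, -0.5000, 1.5000, -1.5000, 0.5000, 0.5000
Σ(x_t−x̄)(x_{t+1}−x̄) = (0.2500) + (-0.7500) + (-2.2500) + (-0.7500) + (0.2500) = -3.2500
Denominator Σ(x_t−x̄)² = 5.5000
r_1 = -3.2500 / 5.5000 = -0.591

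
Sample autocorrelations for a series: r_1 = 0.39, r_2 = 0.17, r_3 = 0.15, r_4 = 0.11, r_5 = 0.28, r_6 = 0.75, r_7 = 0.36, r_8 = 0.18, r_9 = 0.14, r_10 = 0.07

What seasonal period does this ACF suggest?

6

The largest autocorrelation is r_6 = 0.75; the remaining lags stay at or below 0.39. The elevated value at lag 1 (0.39), dropping to 0.17 at lag 2, reflects decaying short-term dependence rather than seasonality.
The dominant spike at lag 6 indicates a seasonal period of 6.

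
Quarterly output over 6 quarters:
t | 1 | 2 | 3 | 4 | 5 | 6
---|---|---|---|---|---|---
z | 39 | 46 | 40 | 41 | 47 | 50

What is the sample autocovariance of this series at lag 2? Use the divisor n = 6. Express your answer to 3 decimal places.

-2.870

Mean z̄ = (39 + 46 + 40 + 41 + 47 + 50)/6 = 43.8333
Deviations: -4.8333, 2.1667, -3.8333, -2.8333, 3.1667, 6.1667
Σ_{t=1}^{4}(z_t−z̄)(z_{t+2}−z̄) = -17.2222
γ_2 = -17.2222 / 6 = -2.870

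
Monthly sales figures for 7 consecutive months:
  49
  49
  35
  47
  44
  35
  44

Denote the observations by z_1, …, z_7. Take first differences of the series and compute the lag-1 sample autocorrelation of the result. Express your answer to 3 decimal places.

First differences Δz: 0, -14, 12, -3, -9, 9
Mean of differences = -0.8333
Numerator Σ(Δz_t−Δz̄)(Δz_{t+1}−Δz̄) = -270.3611
Denominator Σ(Δz_t−Δz̄)² = 506.8333
r_1(Δz) = -270.3611 / 506.8333 = -0.533

-0.533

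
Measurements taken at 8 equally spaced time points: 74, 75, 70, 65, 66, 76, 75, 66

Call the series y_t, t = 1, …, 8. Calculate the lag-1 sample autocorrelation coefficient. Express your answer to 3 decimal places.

Mean ȳ = (74 + 75 + 70 + 65 + 66 + 76 + 75 + 66)/8 = 70.8750
Deviations from mean: 3.1250, 4.1250, -0.8750, -5.8750, -4.8750, 5.1250, 4.1250, -4.8750
Numerator Σ_{t=1}^{7}(y_t−ȳ)(y_{t+1}−ȳ) = 19.1094
Denominator Σ(y_t−ȳ)² = 152.8750
r_1 = 19.1094 / 152.8750 = 0.125

0.125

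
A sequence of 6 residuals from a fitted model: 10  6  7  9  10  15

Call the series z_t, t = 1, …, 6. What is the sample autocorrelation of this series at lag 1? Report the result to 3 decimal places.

Mean z̄ = (10 + 6 + 7 + 9 + 10 + 15)/6 = 9.5000
Σ(z_t−z̄)(z_{t+1}−z̄) = (-1.7500) + (8.7500) + (1.2500) + (-0.2500) + (2.7500) = 10.7500
Denominator Σ(z_t−z̄)² = 49.5000
r_1 = 10.7500 / 49.5000 = 0.217

0.217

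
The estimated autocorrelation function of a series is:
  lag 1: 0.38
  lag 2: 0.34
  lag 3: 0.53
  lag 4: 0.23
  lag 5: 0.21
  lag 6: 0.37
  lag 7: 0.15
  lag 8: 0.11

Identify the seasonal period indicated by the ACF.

3

The largest autocorrelation is r_3 = 0.53; the remaining lags stay at or below 0.38. The elevated value at lag 1 (0.38), dropping to 0.34 at lag 2, reflects decaying short-term dependence rather than seasonality.
The dominant spike at lag 3 indicates a seasonal period of 3.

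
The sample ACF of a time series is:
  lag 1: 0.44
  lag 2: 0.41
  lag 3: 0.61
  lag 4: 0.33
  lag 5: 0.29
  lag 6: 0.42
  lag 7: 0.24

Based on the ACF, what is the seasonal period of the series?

The largest autocorrelation is r_3 = 0.61; the remaining lags stay at or below 0.44. The elevated value at lag 1 (0.44), dropping to 0.41 at lag 2, reflects decaying short-term dependence rather than seasonality.
The dominant spike at lag 3 indicates a seasonal period of 3.

3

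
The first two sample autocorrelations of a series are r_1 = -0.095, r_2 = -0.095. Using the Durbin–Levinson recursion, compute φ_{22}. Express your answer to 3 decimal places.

φ_{22} = (r_2 − r_1²) / (1 − r_1²)
r_1² = (-0.095)² = 0.009025
Numerator = -0.095 − 0.0090 = -0.1040; denominator = 1 − 0.0090 = 0.9910
φ_{22} = -0.1040 / 0.9910 = -0.105

-0.105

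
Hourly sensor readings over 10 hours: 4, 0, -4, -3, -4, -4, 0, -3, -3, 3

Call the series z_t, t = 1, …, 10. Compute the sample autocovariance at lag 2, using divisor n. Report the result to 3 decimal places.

-1.412

Mean z̄ = (4 + 0 − 4 − 3 − 4 − 4 + 0 − 3 − 3 + 3)/10 = -1.4000
Σ_{t=1}^{8}(z_t−z̄)(z_{t+2}−z̄) = -14.1200
γ_2 = -14.1200 / 10 = -1.412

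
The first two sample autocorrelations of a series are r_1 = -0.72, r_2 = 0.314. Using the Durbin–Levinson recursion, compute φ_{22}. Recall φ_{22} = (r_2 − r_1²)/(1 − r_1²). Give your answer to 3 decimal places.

φ_{22} = (r_2 − r_1²) / (1 − r_1²)
r_1² = (-0.72)² = 0.5184
Numerator = 0.314 − 0.5184 = -0.2044; denominator = 1 − 0.5184 = 0.4816
φ_{22} = -0.2044 / 0.4816 = -0.424

-0.424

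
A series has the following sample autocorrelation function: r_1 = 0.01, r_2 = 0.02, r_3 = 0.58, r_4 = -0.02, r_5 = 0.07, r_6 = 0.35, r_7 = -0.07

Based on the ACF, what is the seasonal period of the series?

3

The largest autocorrelation is r_3 = 0.58, with a weaker echo at lag 6 (0.35); the remaining lags stay at or below 0.07.
The dominant spike at lag 3 indicates a seasonal period of 3.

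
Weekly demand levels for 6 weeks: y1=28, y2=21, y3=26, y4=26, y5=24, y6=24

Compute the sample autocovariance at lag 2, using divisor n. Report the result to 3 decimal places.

-0.454

Mean ȳ = (28 + 21 + 26 + 26 + 24 + 24)/6 = 24.8333
Deviations: 3.1667, -3.8333, 1.1667, 1.1667, -0.8333, -0.8333
Σ_{t=1}^{4}(y_t−ȳ)(y_{t+2}−ȳ) = -2.7222
γ_2 = -2.7222 / 6 = -0.454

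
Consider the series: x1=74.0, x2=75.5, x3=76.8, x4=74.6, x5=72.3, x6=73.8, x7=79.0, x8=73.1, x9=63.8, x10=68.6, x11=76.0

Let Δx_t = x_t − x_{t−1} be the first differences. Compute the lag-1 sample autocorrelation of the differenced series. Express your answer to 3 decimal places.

0.103

First differences Δx: 1.5, 1.3, -2.2, -2.3, 1.5, 5.2, -5.9, -9.3, 4.8, 7.4
Mean of differences = 0.2000
Numerator Σ(Δx_t−Δx̄)(Δx_{t+1}−Δx̄) = 24.9100
Denominator Σ(Δx_t−Δx̄)² = 242.0600
r_1(Δx) = 24.9100 / 242.0600 = 0.103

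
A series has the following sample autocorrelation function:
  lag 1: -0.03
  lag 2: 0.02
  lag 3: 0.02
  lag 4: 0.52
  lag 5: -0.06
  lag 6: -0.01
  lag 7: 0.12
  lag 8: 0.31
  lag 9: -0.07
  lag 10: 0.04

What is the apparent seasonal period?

The largest autocorrelation is r_4 = 0.52, with a weaker echo at lag 8 (0.31); the remaining lags stay at or below 0.12.
The dominant spike at lag 4 indicates a seasonal period of 4.

4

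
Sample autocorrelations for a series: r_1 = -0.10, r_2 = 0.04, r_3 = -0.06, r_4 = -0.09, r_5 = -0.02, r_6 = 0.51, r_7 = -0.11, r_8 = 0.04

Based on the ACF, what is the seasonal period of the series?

The largest autocorrelation is r_6 = 0.51; the remaining lags stay at or below 0.04.
The dominant spike at lag 6 indicates a seasonal period of 6.

6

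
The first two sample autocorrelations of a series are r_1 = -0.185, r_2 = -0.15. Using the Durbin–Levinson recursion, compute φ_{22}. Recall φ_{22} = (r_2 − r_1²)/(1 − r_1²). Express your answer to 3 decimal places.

-0.191

φ_{22} = (r_2 − r_1²) / (1 − r_1²)
r_1² = (-0.185)² = 0.034225
Numerator = -0.15 − 0.0342 = -0.1842; denominator = 1 − 0.0342 = 0.9658
φ_{22} = -0.1842 / 0.9658 = -0.191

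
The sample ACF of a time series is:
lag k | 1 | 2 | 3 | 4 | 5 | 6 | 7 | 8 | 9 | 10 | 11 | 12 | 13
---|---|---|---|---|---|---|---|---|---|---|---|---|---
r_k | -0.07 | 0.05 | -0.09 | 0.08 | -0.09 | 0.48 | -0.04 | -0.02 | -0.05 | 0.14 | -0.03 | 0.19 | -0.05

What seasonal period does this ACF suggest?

6

The largest autocorrelation is r_6 = 0.48, with a weaker echo at lag 12 (0.19); the remaining lags stay at or below 0.14.
The dominant spike at lag 6 indicates a seasonal period of 6.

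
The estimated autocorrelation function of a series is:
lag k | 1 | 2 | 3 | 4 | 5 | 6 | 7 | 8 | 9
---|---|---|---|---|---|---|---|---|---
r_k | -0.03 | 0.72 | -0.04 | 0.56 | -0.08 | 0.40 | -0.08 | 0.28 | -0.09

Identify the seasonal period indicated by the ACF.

The largest autocorrelation is r_2 = 0.72, with weaker echoes at lags 4 (0.56), 6 (0.40) and 8 (0.28); the remaining lags stay at or below -0.03.
The dominant spike at lag 2 indicates a seasonal period of 2.

2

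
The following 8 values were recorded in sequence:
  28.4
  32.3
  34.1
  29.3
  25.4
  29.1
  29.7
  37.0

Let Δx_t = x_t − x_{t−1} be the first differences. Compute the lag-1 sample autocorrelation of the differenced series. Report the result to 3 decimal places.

First differences Δx: 3.9, 1.8, -4.8, -3.9, 3.7, 0.6, 7.3
Mean of differences = 1.2286
Numerator Σ(Δx_t−Δx̄)(Δx_{t+1}−Δx̄) = 10.9549
Denominator Σ(Δx_t−Δx̄)² = 113.4743
r_1(Δx) = 10.9549 / 113.4743 = 0.097

0.097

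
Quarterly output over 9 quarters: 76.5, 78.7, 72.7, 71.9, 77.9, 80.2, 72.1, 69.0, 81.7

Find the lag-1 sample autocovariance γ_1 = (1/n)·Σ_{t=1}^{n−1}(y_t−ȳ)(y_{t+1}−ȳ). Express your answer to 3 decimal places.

Mean ȳ = (76.5 + 78.7 + 72.7 + 71.9 + 77.9 + 80.2 + 72.1 + 69.0 + 81.7)/9 = 75.6333
Σ_{t=1}^{8}(y_t−ȳ)(y_{t+1}−ȳ) = -26.4378
γ_1 = -26.4378 / 9 = -2.938

-2.938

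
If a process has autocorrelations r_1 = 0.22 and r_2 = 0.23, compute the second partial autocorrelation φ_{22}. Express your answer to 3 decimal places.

φ_{22} = (r_2 − r_1²) / (1 − r_1²)
r_1² = (0.22)² = 0.0484
Numerator = 0.23 − 0.0484 = 0.1816; denominator = 1 − 0.0484 = 0.9516
φ_{22} = 0.1816 / 0.9516 = 0.191

0.191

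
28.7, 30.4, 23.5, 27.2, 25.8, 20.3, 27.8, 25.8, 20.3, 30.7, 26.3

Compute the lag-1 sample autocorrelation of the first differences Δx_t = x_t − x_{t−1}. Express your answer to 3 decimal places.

First differences Δx: 1.7, -6.9, 3.7, -1.4, -5.5, 7.5, -2.0, -5.5, 10.4, -4.4
Mean of differences = -0.2400
Numerator Σ(Δx_t−Δx̄)(Δx_{t+1}−Δx̄) = -182.9356
Denominator Σ(Δx_t−Δx̄)² = 313.8440
r_1(Δx) = -182.9356 / 313.8440 = -0.583

-0.583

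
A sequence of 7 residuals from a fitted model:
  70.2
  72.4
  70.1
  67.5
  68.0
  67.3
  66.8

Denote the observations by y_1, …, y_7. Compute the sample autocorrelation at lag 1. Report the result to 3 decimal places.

0.523

Mean ȳ = (70.2 + 72.4 + 70.1 + 67.5 + 68.0 + 67.3 + 66.8)/7 = 68.9000
Deviations from mean: 1.3000, 3.5000, 1.2000, -1.4000, -0.9000, -1.6000, -2.1000
Σ(y_t−ȳ)(y_{t+1}−ȳ) = (4.5500) + (4.2000) + (-1.6800) + (1.2600) + (1.4400) + (3.3600) = 13.1300
Denominator Σ(y_t−ȳ)² = 25.1200
r_1 = 13.1300 / 25.1200 = 0.523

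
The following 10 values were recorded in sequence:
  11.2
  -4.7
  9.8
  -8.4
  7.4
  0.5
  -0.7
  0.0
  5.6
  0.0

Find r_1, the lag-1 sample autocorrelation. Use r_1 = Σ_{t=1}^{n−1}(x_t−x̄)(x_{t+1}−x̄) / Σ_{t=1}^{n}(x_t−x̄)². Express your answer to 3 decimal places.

Mean x̄ = (11.2 − 4.7 + 9.8 − 8.4 + 7.4 + 0.5 − 0.7 + 0.0 + 5.6 + 0.0)/10 = 2.0700
Numerator Σ_{t=1}^{9}(x_t−x̄)(x_{t+1}−x̄) = -263.7799
Denominator Σ(x_t−x̄)² = 358.1410
r_1 = -263.7799 / 358.1410 = -0.737

-0.737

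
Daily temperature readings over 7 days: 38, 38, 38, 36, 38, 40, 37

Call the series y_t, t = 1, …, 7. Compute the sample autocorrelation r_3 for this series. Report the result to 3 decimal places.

Mean ȳ = (38 + 38 + 38 + 36 + 38 + 40 + 37)/7 = 37.8571
Deviations from mean: 0.1429, 0.1429, 0.1429, -1.8571, 0.1429, 2.1429, -0.8571
Σ(y_t−ȳ)(y_{t+3}−ȳ) = (-0.2653) + (0.0204) + (0.3061) + (1.5918) = 1.6531
Denominator Σ(y_t−ȳ)² = 8.8571
r_3 = 1.6531 / 8.8571 = 0.187

0.187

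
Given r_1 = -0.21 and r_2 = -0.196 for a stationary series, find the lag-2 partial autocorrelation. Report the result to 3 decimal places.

-0.251

φ_{22} = (r_2 − r_1²) / (1 − r_1²)
r_1² = (-0.21)² = 0.0441
Numerator = -0.196 − 0.0441 = -0.2401; denominator = 1 − 0.0441 = 0.9559
φ_{22} = -0.2401 / 0.9559 = -0.251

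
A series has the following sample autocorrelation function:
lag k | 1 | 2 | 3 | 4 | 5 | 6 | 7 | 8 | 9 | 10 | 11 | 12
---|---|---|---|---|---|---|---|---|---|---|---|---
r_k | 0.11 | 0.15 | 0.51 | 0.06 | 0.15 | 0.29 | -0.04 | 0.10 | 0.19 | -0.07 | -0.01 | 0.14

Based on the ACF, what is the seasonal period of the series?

3

The largest autocorrelation is r_3 = 0.51, with weaker echoes at lags 6 (0.29) and 9 (0.19); the remaining lags stay at or below 0.15.
The dominant spike at lag 3 indicates a seasonal period of 3.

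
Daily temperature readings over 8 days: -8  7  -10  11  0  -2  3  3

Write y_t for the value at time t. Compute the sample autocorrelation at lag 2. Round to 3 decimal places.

Mean ȳ = (-8 + 7 − 10 + 11 + 0 − 2 + 3 + 3)/8 = 0.5000
Deviations from mean: -8.5000, 6.5000, -10.5000, 10.5000, -0.5000, -2.5000, 2.5000, 2.5000
Σ(y_t−ȳ)(y_{t+2}−ȳ) = (89.2500) + (68.2500) + (5.2500) + (-26.2500) + (-1.2500) + (-6.2500) = 129.0000
Denominator Σ(y_t−ȳ)² = 354.0000
r_2 = 129.0000 / 354.0000 = 0.364

0.364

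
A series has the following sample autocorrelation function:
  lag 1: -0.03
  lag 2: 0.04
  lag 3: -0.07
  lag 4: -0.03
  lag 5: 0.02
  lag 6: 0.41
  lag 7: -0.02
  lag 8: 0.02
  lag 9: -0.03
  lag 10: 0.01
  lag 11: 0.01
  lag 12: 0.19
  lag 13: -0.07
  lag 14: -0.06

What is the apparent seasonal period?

The largest autocorrelation is r_6 = 0.41, with a weaker echo at lag 12 (0.19); the remaining lags stay at or below 0.04.
The dominant spike at lag 6 indicates a seasonal period of 6.

6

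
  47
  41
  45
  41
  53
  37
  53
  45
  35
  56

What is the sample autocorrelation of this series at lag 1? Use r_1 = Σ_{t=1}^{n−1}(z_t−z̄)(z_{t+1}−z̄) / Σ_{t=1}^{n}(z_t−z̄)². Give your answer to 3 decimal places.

Mean z̄ = (47 + 41 + 45 + 41 + 53 + 37 + 53 + 45 + 35 + 56)/10 = 45.3000
Numerator Σ_{t=1}^{9}(z_t−z̄)(z_{t+1}−z̄) = -275.0900
Denominator Σ(z_t−z̄)² = 448.1000
r_1 = -275.0900 / 448.1000 = -0.614

-0.614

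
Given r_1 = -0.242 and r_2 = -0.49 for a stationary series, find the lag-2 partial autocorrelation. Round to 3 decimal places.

-0.583

φ_{22} = (r_2 − r_1²) / (1 − r_1²)
r_1² = (-0.242)² = 0.058564
Numerator = -0.49 − 0.0586 = -0.5486; denominator = 1 − 0.0586 = 0.9414
φ_{22} = -0.5486 / 0.9414 = -0.583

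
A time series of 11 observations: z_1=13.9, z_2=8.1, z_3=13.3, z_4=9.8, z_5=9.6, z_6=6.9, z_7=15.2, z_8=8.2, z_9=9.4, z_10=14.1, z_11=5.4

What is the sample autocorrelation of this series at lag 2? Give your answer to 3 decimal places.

0.068

Mean z̄ = (13.9 + 8.1 + 13.3 + 9.8 + 9.6 + 6.9 + 15.2 + 8.2 + 9.4 + 14.1 + 5.4)/11 = 10.3545
Numerator Σ_{t=1}^{9}(z_t−z̄)(z_{t+2}−z̄) = 7.2077
Denominator Σ(z_t−z̄)² = 106.7473
r_2 = 7.2077 / 106.7473 = 0.068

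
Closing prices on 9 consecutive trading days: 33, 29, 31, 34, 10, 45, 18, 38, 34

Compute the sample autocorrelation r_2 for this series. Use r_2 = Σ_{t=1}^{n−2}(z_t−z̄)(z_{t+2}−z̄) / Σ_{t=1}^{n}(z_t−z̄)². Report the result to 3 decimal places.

0.404

Mean z̄ = (33 + 29 + 31 + 34 + 10 + 45 + 18 + 38 + 34)/9 = 30.2222
Numerator Σ_{t=1}^{7}(z_t−z̄)(z_{t+2}−z̄) = 353.5679
Denominator Σ(z_t−z̄)² = 875.5556
r_2 = 353.5679 / 875.5556 = 0.404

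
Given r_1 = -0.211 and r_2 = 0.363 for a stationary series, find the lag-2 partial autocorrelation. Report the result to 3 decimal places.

φ_{22} = (r_2 − r_1²) / (1 − r_1²)
r_1² = (-0.211)² = 0.044521
Numerator = 0.363 − 0.0445 = 0.3185; denominator = 1 − 0.0445 = 0.9555
φ_{22} = 0.3185 / 0.9555 = 0.333

0.333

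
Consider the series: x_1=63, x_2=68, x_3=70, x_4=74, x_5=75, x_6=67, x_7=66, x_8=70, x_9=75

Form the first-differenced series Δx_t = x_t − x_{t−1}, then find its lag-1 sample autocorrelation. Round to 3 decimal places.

First differences Δx: 5, 2, 4, 1, -8, -1, 4, 5
Mean of differences = 1.5000
Numerator Σ(Δx_t−Δx̄)(Δx_{t+1}−Δx̄) = 32.7500
Denominator Σ(Δx_t−Δx̄)² = 134.0000
r_1(Δx) = 32.7500 / 134.0000 = 0.244

0.244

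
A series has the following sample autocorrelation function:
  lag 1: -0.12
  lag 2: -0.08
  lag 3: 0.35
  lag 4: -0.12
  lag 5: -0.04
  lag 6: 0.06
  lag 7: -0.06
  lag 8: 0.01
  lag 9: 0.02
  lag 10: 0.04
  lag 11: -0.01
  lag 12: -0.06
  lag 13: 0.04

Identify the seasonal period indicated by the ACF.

3

The largest autocorrelation is r_3 = 0.35; the remaining lags stay at or below 0.06.
The dominant spike at lag 3 indicates a seasonal period of 3.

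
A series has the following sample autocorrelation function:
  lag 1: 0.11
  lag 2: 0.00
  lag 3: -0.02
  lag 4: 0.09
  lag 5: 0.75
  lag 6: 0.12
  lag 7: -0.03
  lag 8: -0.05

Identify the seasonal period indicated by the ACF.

The largest autocorrelation is r_5 = 0.75; the remaining lags stay at or below 0.12.
The dominant spike at lag 5 indicates a seasonal period of 5.

5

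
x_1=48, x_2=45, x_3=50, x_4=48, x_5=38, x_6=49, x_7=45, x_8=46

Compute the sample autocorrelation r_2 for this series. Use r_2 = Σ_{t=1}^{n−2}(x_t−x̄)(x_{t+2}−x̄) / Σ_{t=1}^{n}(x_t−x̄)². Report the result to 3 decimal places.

-0.123

Mean x̄ = (48 + 45 + 50 + 48 + 38 + 49 + 45 + 46)/8 = 46.1250
Deviations from mean: 1.8750, -1.1250, 3.8750, 1.8750, -8.1250, 2.8750, -1.1250, -0.1250
Numerator Σ_{t=1}^{6}(x_t−x̄)(x_{t+2}−x̄) = -12.1563
Denominator Σ(x_t−x̄)² = 98.8750
r_2 = -12.1563 / 98.8750 = -0.123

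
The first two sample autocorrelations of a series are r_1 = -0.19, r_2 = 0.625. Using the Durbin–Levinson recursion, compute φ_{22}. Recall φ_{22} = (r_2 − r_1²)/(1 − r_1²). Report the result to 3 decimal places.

0.611

φ_{22} = (r_2 − r_1²) / (1 − r_1²)
r_1² = (-0.19)² = 0.0361
Numerator = 0.625 − 0.0361 = 0.5889; denominator = 1 − 0.0361 = 0.9639
φ_{22} = 0.5889 / 0.9639 = 0.611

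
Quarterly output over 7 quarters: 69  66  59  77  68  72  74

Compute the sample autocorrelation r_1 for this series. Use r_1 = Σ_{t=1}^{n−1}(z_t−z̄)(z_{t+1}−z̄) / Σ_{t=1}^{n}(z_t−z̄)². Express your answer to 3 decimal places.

-0.218

Mean z̄ = (69 + 66 + 59 + 77 + 68 + 72 + 74)/7 = 69.2857
Σ(z_t−z̄)(z_{t+1}−z̄) = (0.9388) + (33.7959) + (-79.3469) + (-9.9184) + (-3.4898) + (12.7959) = -45.2245
Denominator Σ(z_t−z̄)² = 207.4286
r_1 = -45.2245 / 207.4286 = -0.218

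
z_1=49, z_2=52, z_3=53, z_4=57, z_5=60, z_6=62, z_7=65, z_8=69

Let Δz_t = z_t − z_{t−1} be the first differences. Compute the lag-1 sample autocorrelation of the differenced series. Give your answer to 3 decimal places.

First differences Δz: 3, 1, 4, 3, 2, 3, 4
Mean of differences = 2.8571
Numerator Σ(Δz_t−Δz̄)(Δz_{t+1}−Δz̄) = -2.3061
Denominator Σ(Δz_t−Δz̄)² = 6.8571
r_1(Δz) = -2.3061 / 6.8571 = -0.336

-0.336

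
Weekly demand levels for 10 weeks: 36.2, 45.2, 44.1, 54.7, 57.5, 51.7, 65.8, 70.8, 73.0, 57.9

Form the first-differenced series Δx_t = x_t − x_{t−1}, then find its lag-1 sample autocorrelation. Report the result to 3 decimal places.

-0.179

First differences Δx: 9.0, -1.1, 10.6, 2.8, -5.8, 14.1, 5.0, 2.2, -15.1
Mean of differences = 2.4111
Numerator Σ(Δx_t−Δx̄)(Δx_{t+1}−Δx̄) = -114.4623
Denominator Σ(Δx_t−Δx̄)² = 640.3889
r_1(Δx) = -114.4623 / 640.3889 = -0.179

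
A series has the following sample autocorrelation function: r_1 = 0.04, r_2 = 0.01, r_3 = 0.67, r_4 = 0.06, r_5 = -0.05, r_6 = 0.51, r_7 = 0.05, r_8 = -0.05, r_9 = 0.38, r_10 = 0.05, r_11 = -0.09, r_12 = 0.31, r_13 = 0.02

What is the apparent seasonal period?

3

The largest autocorrelation is r_3 = 0.67, with weaker echoes at lags 6 (0.51), 9 (0.38) and 12 (0.31); the remaining lags stay at or below 0.06.
The dominant spike at lag 3 indicates a seasonal period of 3.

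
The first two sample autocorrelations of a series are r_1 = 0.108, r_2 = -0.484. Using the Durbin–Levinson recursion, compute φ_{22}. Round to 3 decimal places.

-0.502

φ_{22} = (r_2 − r_1²) / (1 − r_1²)
r_1² = (0.108)² = 0.011664
Numerator = -0.484 − 0.0117 = -0.4957; denominator = 1 − 0.0117 = 0.9883
φ_{22} = -0.4957 / 0.9883 = -0.502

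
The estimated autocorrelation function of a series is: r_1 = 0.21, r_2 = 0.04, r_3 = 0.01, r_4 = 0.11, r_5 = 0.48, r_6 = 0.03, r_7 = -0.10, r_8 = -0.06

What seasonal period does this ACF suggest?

The largest autocorrelation is r_5 = 0.48; the remaining lags stay at or below 0.21. The elevated value at lag 1 (0.21), dropping to 0.04 at lag 2, reflects decaying short-term dependence rather than seasonality.
The dominant spike at lag 5 indicates a seasonal period of 5.

5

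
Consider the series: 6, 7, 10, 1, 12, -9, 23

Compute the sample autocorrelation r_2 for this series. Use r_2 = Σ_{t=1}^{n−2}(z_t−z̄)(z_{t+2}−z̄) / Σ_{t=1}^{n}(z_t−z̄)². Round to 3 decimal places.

0.322

Mean z̄ = (6 + 7 + 10 + 1 + 12 − 9 + 23)/7 = 7.1429
Deviations from mean: -1.1429, -0.1429, 2.8571, -6.1429, 4.8571, -16.1429, 15.8571
Σ(z_t−z̄)(z_{t+2}−z̄) = (-3.2653) + (0.8776) + (13.8776) + (99.1633) + (77.0204) = 187.6735
Denominator Σ(z_t−z̄)² = 582.8571
r_2 = 187.6735 / 582.8571 = 0.322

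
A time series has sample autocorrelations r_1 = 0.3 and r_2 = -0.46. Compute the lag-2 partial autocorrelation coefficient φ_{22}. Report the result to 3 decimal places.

-0.604

φ_{22} = (r_2 − r_1²) / (1 − r_1²)
r_1² = (0.3)² = 0.09
Numerator = -0.46 − 0.0900 = -0.5500; denominator = 1 − 0.0900 = 0.9100
φ_{22} = -0.5500 / 0.9100 = -0.604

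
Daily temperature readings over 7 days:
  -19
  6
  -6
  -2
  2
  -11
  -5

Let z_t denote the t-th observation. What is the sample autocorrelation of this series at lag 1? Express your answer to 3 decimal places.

-0.459

Mean z̄ = (-19 + 6 − 6 − 2 + 2 − 11 − 5)/7 = -5.0000
Numerator Σ_{t=1}^{6}(z_t−z̄)(z_{t+1}−z̄) = -189.0000
Denominator Σ(z_t−z̄)² = 412.0000
r_1 = -189.0000 / 412.0000 = -0.459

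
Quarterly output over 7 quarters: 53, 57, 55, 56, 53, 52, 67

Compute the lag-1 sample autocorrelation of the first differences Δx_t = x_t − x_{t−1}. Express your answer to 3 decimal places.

-0.084

First differences Δx: 4, -2, 1, -3, -1, 15
Mean of differences = 2.3333
Numerator Σ(Δx_t−Δx̄)(Δx_{t+1}−Δx̄) = -18.7778
Denominator Σ(Δx_t−Δx̄)² = 223.3333
r_1(Δx) = -18.7778 / 223.3333 = -0.084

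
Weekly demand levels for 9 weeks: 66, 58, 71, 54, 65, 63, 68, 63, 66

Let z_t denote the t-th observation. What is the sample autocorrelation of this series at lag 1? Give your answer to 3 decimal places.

Mean z̄ = (66 + 58 + 71 + 54 + 65 + 63 + 68 + 63 + 66)/9 = 63.7778
Numerator Σ_{t=1}^{8}(z_t−z̄)(z_{t+1}−z̄) = -146.3827
Denominator Σ(z_t−z̄)² = 211.5556
r_1 = -146.3827 / 211.5556 = -0.692

-0.692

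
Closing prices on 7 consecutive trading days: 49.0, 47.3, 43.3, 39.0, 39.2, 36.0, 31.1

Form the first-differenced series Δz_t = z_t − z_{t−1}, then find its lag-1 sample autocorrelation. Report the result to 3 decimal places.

-0.243

First differences Δz: -1.7, -4.0, -4.3, 0.2, -3.2, -4.9
Mean of differences = -2.9833
Numerator Σ(Δz_t−Δz̄)(Δz_{t+1}−Δz̄) = -4.4319
Denominator Σ(Δz_t−Δz̄)² = 18.2683
r_1(Δz) = -4.4319 / 18.2683 = -0.243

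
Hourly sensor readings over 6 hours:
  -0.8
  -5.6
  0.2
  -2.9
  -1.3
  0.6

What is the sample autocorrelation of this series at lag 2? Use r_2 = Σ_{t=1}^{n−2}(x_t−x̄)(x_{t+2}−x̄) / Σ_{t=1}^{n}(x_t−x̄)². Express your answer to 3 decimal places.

0.164

Mean x̄ = (-0.8 − 5.6 + 0.2 − 2.9 − 1.3 + 0.6)/6 = -1.6333
Deviations from mean: 0.8333, -3.9667, 1.8333, -1.2667, 0.3333, 2.2333
Σ(x_t−x̄)(x_{t+2}−x̄) = (1.5278) + (5.0244) + (0.6111) + (-2.8289) = 4.3344
Denominator Σ(x_t−x̄)² = 26.4933
r_2 = 4.3344 / 26.4933 = 0.164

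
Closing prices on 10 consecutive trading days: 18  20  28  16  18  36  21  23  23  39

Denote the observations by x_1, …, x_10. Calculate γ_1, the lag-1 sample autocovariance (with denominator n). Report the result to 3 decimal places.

-9.364

Mean x̄ = (18 + 20 + 28 + 16 + 18 + 36 + 21 + 23 + 23 + 39)/10 = 24.2000
Σ_{t=1}^{9}(x_t−x̄)(x_{t+1}−x̄) = -93.6400
γ_1 = -93.6400 / 10 = -9.364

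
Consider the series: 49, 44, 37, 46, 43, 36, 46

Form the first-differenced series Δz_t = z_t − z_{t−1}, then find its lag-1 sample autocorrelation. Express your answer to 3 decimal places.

First differences Δz: -5, -7, 9, -3, -7, 10
Mean of differences = -0.5000
Numerator Σ(Δz_t−Δz̄)(Δz_{t+1}−Δz̄) = -108.2500
Denominator Σ(Δz_t−Δz̄)² = 311.5000
r_1(Δz) = -108.2500 / 311.5000 = -0.348

-0.348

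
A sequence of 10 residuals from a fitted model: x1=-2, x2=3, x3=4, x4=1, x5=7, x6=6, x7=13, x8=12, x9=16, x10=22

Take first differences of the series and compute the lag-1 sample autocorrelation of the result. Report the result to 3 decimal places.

First differences Δx: 5, 1, -3, 6, -1, 7, -1, 4, 6
Mean of differences = 2.6667
Numerator Σ(Δx_t−Δx̄)(Δx_{t+1}−Δx̄) = -57.7778
Denominator Σ(Δx_t−Δx̄)² = 110.0000
r_1(Δx) = -57.7778 / 110.0000 = -0.525

-0.525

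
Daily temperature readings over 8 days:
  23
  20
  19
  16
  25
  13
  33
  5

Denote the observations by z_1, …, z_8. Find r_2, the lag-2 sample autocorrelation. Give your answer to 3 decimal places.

0.375

Mean z̄ = (23 + 20 + 19 + 16 + 25 + 13 + 33 + 5)/8 = 19.2500
Σ(z_t−z̄)(z_{t+2}−z̄) = (-0.9375) + (-2.4375) + (-1.4375) + (20.3125) + (79.0625) + (89.0625) = 183.6250
Denominator Σ(z_t−z̄)² = 489.5000
r_2 = 183.6250 / 489.5000 = 0.375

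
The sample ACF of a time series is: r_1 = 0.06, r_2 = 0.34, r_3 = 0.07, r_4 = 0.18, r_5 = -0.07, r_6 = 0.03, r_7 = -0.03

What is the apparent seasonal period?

The largest autocorrelation is r_2 = 0.34, with a weaker echo at lag 4 (0.18); the remaining lags stay at or below 0.07.
The dominant spike at lag 2 indicates a seasonal period of 2.

2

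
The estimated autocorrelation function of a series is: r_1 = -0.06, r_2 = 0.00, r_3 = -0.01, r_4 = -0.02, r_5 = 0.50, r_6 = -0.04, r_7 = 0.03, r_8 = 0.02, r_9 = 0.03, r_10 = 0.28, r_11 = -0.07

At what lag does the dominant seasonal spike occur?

5

The largest autocorrelation is r_5 = 0.50, with a weaker echo at lag 10 (0.28); the remaining lags stay at or below 0.03.
The dominant spike at lag 5 indicates a seasonal period of 5.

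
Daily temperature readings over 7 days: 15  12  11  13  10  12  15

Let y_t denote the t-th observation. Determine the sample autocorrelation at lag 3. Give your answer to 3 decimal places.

Mean ȳ = (15 + 12 + 11 + 13 + 10 + 12 + 15)/7 = 12.5714
Deviations from mean: 2.4286, -0.5714, -1.5714, 0.4286, -2.5714, -0.5714, 2.4286
Σ(y_t−ȳ)(y_{t+3}−ȳ) = (1.0408) + (1.4694) + (0.8980) + (1.0408) = 4.4490
Denominator Σ(y_t−ȳ)² = 21.7143
r_3 = 4.4490 / 21.7143 = 0.205

0.205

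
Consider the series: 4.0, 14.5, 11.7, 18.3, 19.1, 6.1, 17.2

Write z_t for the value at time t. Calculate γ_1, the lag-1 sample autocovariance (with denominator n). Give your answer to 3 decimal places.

-8.716

Mean z̄ = (4.0 + 14.5 + 11.7 + 18.3 + 19.1 + 6.1 + 17.2)/7 = 12.9857
Deviations: -8.9857, 1.5143, -1.2857, 5.3143, 6.1143, -6.8857, 4.2143
Σ_{t=1}^{6}(z_t−z̄)(z_{t+1}−z̄) = -61.0131
γ_1 = -61.0131 / 7 = -8.716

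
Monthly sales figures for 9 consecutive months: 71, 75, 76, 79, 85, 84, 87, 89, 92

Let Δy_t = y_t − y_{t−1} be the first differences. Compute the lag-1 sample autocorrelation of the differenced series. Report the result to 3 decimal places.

First differences Δy: 4, 1, 3, 6, -1, 3, 2, 3
Mean of differences = 2.6250
Numerator Σ(Δy_t−Δȳ)(Δy_{t+1}−Δȳ) = -15.6406
Denominator Σ(Δy_t−Δȳ)² = 29.8750
r_1(Δy) = -15.6406 / 29.8750 = -0.524

-0.524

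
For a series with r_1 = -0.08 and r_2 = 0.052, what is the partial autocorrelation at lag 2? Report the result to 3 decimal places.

0.046

φ_{22} = (r_2 − r_1²) / (1 − r_1²)
r_1² = (-0.08)² = 0.0064
Numerator = 0.052 − 0.0064 = 0.0456; denominator = 1 − 0.0064 = 0.9936
φ_{22} = 0.0456 / 0.9936 = 0.046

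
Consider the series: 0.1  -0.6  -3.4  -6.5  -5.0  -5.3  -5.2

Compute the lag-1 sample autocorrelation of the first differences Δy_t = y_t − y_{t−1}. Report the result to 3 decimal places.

0.037

First differences Δy: -0.7, -2.8, -3.1, 1.5, -0.3, 0.1
Mean of differences = -0.8833
Numerator Σ(Δy_t−Δȳ)(Δy_{t+1}−Δȳ) = 0.5781
Denominator Σ(Δy_t−Δȳ)² = 15.6083
r_1(Δy) = 0.5781 / 15.6083 = 0.037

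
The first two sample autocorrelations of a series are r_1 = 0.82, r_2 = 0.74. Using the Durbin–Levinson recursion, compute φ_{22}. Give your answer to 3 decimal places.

0.206

φ_{22} = (r_2 − r_1²) / (1 − r_1²)
r_1² = (0.82)² = 0.6724
Numerator = 0.74 − 0.6724 = 0.0676; denominator = 1 − 0.6724 = 0.3276
φ_{22} = 0.0676 / 0.3276 = 0.206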